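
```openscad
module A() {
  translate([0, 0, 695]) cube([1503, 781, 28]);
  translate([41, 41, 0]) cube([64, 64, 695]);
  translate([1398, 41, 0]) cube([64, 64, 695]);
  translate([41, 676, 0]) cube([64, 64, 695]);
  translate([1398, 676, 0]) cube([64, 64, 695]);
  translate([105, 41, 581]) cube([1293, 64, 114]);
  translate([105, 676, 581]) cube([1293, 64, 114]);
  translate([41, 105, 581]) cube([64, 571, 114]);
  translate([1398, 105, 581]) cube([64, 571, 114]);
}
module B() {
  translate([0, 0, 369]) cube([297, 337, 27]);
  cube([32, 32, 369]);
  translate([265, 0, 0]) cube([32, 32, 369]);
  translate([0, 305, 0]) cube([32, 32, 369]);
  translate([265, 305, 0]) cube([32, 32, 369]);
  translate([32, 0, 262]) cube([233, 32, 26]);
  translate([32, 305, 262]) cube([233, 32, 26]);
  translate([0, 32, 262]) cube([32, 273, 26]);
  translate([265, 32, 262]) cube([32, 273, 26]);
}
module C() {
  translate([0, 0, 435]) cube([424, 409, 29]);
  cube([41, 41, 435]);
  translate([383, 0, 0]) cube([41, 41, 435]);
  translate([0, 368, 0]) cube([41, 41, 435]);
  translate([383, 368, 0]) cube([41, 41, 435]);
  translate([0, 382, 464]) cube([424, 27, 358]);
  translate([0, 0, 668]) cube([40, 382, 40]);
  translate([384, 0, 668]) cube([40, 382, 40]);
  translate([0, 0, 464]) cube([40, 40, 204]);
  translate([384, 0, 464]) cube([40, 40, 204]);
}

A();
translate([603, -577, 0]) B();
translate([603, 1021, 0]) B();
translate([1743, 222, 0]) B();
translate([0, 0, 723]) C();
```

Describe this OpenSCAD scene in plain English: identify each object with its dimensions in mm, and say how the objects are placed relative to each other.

A is a table with a 1503×781 mm rectangular top, 28 mm thick, top surface at z = 723 mm, supported by four 64×64 mm square legs, each inset 41 mm from the nearest pair of top edges, running from the floor. Four apron rails, 64 mm thick and 114 mm tall, run between adjacent legs with their top edges flush with the underside of the top and their outer faces flush with the legs' outer faces.

B is a four-legged stool. The seat is 297×337 mm, 27 mm thick, top at z = 396 mm. It stands on four square legs, each 32×32 mm in cross-section, from z = 0 to the seat underside, each flush with a corner of the seat. Four stretchers, 32 mm wide and 26 mm tall, connect adjacent legs with their undersides at z = 262 mm, each running between the inner faces of the legs it joins and aligned with the legs' outer faces on the other axis.

C is a chair. The seat is a 424×409×29 mm slab with its top at z = 464 mm, on four 41×41 mm corner legs (flush with the seat edges, standing on z = 0). A flat backrest 27 mm thick, 358 mm tall, spans the full seat width and rises from the seat top along its +y edge, rear face flush with the rear of the seat. Two armrests of 40×40 mm section run along each side from the seat's front edge to the front of the backrest, top faces 244 mm above the seat top and outer faces flush with the seat's x-edges; a 40×40 mm post under the front of each armrest stands on the seat at the front corner.

Three stools sit around the table at the −y, +y, +x sides. The chair is on top of the table.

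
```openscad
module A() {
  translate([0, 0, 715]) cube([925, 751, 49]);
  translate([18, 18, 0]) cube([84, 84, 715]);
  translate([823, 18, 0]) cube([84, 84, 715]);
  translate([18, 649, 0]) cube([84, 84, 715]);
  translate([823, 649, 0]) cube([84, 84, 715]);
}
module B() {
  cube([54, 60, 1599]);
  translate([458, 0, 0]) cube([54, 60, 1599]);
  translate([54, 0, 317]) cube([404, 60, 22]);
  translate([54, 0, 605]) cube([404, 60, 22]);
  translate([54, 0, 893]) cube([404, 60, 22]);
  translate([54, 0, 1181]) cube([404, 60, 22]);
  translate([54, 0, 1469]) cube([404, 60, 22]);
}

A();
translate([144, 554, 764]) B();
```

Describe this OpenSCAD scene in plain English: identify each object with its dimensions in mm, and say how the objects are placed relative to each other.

A is a table with a 925×751 mm rectangular top, 49 mm thick, top surface at z = 764 mm, supported by four 84×84 mm square legs, each inset 18 mm from the nearest pair of top edges, running from the floor.

B is a straight ladder. Two 54×60 mm vertical rails, 1599 mm tall, stand 512 mm apart (outside-to-outside) with their front faces coplanar on the −y side. 5 rungs, each 60 mm deep and 22 mm tall, span between the inner faces of the rails, front faces flush with the rails. The lowest rung's underside is at z = 317 mm and rungs are spaced 288 mm apart (underside to underside).

The ladder is on top of the table.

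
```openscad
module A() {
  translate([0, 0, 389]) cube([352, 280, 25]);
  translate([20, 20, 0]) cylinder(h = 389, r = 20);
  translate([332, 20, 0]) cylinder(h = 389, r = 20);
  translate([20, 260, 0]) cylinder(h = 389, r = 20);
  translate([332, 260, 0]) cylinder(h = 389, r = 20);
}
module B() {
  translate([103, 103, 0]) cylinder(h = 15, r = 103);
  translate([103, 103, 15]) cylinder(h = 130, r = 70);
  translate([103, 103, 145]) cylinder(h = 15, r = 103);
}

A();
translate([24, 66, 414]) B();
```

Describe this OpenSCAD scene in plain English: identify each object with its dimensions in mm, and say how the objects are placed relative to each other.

A is a four-legged stool. The seat is 352×280 mm, 25 mm thick, top at z = 414 mm. It stands on four round legs, each 40 mm in diameter, from z = 0 to the seat underside, each leg's axis is inset half a diameter from the nearest pair of seat edges (so the leg's bounding box is flush with the corner).

B is a spool: two coaxial disc flanges of radius 103 mm and thickness 15 mm, joined by a core cylinder of radius 70 mm and height 130 mm. The lower flange rests on z = 0 and the three cylinders share a vertical axis.

The spool is on top of the stool.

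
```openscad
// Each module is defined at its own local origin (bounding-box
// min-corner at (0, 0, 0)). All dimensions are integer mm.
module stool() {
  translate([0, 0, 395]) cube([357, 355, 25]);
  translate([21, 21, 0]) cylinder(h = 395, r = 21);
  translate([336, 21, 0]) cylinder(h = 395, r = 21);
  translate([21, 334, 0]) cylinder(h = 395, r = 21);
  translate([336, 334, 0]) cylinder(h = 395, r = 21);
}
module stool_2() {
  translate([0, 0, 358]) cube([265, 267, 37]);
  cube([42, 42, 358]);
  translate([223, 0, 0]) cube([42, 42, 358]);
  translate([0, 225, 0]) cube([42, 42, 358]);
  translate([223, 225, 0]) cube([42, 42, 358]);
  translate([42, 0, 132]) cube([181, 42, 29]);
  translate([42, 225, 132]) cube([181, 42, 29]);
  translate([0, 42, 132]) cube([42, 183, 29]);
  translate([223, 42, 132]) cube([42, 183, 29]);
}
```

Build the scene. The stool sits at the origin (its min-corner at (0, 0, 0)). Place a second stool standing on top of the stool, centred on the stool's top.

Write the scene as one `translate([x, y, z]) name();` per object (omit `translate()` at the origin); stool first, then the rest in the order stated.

stool();
translate([46, 44, 420]) stool_2();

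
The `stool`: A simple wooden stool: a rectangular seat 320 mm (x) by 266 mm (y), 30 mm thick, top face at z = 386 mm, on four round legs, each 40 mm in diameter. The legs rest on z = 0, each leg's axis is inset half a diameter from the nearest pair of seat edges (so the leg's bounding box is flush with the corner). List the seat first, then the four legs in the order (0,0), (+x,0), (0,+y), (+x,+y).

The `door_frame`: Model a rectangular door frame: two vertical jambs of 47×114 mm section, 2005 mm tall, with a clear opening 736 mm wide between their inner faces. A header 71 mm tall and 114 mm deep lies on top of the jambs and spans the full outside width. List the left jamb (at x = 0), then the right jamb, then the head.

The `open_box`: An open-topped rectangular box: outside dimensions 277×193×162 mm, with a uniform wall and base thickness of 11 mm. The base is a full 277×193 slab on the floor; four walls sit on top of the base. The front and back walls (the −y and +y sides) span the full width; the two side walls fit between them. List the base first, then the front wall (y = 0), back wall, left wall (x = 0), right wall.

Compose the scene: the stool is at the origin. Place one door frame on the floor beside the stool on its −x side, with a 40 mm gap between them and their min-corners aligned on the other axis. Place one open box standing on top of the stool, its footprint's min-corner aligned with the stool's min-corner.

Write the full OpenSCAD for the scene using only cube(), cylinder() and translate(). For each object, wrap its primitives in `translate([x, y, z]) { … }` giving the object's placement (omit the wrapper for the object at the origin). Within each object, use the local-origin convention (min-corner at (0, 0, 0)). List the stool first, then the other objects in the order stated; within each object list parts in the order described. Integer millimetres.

translate([0, 0, 356]) cube([320, 266, 30]);
translate([20, 20, 0]) cylinder(h = 356, r = 20);
translate([300, 20, 0]) cylinder(h = 356, r = 20);
translate([20, 246, 0]) cylinder(h = 356, r = 20);
translate([300, 246, 0]) cylinder(h = 356, r = 20);
translate([-870, 0, 0]) {
  cube([47, 114, 2005]);
  translate([783, 0, 0]) cube([47, 114, 2005]);
  translate([0, 0, 2005]) cube([830, 114, 71]);
}
translate([0, 0, 386]) {
  cube([277, 193, 11]);
  translate([0, 0, 11]) cube([277, 11, 151]);
  translate([0, 182, 11]) cube([277, 11, 151]);
  translate([0, 11, 11]) cube([11, 171, 151]);
  translate([266, 11, 11]) cube([11, 171, 151]);
}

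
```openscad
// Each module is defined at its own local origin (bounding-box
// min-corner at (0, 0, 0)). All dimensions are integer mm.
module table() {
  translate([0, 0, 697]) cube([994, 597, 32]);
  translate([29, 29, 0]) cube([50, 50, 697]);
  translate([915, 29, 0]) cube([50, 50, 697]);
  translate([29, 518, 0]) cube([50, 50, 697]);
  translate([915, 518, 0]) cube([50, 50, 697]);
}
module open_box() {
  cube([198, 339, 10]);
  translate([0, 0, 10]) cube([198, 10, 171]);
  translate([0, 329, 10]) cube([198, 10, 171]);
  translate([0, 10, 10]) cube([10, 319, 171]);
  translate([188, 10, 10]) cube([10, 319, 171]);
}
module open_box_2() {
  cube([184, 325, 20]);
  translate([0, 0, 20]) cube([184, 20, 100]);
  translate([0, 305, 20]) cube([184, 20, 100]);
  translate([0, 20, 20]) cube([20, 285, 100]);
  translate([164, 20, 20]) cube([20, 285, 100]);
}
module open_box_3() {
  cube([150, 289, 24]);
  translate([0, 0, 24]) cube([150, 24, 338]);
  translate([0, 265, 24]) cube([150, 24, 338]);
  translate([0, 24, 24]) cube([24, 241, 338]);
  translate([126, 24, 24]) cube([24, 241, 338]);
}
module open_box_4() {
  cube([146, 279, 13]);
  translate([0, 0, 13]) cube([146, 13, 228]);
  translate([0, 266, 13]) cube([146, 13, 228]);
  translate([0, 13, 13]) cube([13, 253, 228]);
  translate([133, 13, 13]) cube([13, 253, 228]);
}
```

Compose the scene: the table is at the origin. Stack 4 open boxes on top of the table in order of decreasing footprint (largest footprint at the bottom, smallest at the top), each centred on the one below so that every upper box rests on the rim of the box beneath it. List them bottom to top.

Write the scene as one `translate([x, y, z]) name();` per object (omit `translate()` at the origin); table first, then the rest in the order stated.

table();
translate([398, 129, 729]) open_box();
translate([405, 136, 910]) open_box_2();
translate([422, 154, 1030]) open_box_3();
translate([424, 159, 1392]) open_box_4();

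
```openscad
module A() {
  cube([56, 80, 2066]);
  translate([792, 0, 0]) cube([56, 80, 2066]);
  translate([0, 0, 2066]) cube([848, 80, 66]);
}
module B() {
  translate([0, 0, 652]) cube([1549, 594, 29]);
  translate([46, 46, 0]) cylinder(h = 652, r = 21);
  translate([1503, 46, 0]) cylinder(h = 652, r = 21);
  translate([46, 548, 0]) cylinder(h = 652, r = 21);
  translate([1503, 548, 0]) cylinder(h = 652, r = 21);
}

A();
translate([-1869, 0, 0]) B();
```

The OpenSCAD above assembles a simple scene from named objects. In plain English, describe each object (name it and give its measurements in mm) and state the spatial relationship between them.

A is a door frame. The clear opening is 736 mm wide and 2066 mm high. Two 56 mm wide jambs, 80 mm deep, stand either side of the opening from the floor to the top of the opening. A 66 mm thick head sits across the top of both jambs, spanning the full outside width of the frame.

B is a table: top 1549 mm (x) × 594 mm (y), 29 mm thick, upper face at z = 681 mm, on four round legs of 42 mm diameter, each leg's bounding box inset 25 mm from the nearest pair of top edges, running from z = 0 to the bottom of the top.

The table is on the floor beside the door frame on its −x side.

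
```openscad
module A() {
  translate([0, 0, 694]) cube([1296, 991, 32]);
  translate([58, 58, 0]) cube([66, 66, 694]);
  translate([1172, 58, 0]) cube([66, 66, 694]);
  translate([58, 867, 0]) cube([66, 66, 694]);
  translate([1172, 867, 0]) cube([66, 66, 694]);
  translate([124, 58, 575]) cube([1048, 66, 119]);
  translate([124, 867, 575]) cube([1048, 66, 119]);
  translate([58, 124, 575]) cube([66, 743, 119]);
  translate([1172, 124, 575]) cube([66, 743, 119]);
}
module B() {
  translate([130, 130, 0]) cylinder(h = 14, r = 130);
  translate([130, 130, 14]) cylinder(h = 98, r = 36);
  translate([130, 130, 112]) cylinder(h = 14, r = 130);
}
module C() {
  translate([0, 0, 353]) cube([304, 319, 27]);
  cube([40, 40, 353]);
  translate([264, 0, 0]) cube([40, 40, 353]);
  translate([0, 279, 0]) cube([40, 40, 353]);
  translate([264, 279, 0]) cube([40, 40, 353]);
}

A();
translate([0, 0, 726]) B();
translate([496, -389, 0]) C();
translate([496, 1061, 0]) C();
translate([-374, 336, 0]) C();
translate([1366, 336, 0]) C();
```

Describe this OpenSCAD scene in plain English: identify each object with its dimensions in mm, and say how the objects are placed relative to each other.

A is a table with a 1296×991 mm rectangular top, 32 mm thick, top surface at z = 726 mm, supported by four 66×66 mm square legs, each inset 58 mm from the nearest pair of top edges, running from the floor. Four apron rails, 66 mm thick and 119 mm tall, run between adjacent legs with their top edges flush with the underside of the top and their outer faces flush with the legs' outer faces.

B is a spool: two coaxial disc flanges of radius 130 mm and thickness 14 mm, joined by a core cylinder of radius 36 mm and height 98 mm. The lower flange rests on z = 0 and the three cylinders share a vertical axis.

C is a simple wooden stool: a rectangular seat 304 mm (x) by 319 mm (y), 27 mm thick, top face at z = 380 mm, on four square legs, each 40×40 mm in cross-section. The legs rest on z = 0, each flush with a corner of the seat.

The spool is on top of the table. Four stools sit around the table at the −y, +y, −x, +x sides.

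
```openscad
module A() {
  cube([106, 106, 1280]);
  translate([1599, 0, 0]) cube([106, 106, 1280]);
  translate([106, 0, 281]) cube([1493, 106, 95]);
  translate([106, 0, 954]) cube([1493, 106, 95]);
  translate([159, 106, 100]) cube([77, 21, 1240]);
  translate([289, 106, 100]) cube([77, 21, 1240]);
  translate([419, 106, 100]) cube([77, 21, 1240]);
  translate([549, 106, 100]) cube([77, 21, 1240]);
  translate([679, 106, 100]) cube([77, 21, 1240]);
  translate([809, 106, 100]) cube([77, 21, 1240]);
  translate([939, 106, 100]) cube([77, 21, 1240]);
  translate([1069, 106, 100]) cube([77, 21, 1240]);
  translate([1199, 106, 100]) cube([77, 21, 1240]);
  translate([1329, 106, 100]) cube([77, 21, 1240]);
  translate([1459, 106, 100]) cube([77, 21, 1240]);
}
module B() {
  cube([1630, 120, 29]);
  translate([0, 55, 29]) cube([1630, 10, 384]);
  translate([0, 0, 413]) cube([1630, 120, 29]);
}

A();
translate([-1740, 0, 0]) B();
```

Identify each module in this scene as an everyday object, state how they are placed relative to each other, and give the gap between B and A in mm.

A is a fence section. B is an I-beam. The I-beam is on the floor beside the fence section on its −x side. The gap between the I-beam and the fence section is 110 mm.

The I-beam's nearest face is 110 mm from the fence section's −x face.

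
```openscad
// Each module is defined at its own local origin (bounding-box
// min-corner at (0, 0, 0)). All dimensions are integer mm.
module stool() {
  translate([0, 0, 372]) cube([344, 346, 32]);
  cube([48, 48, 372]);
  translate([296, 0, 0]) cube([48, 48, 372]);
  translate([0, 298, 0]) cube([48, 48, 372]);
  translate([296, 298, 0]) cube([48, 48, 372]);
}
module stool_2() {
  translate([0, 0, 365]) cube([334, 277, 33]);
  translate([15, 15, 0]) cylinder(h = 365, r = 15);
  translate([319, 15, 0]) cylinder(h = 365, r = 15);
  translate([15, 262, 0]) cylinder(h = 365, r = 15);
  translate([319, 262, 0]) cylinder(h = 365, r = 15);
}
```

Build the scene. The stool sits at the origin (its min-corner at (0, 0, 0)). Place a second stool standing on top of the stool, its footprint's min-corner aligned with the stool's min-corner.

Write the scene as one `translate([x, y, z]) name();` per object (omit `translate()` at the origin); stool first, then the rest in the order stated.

stool();
translate([0, 0, 404]) stool_2();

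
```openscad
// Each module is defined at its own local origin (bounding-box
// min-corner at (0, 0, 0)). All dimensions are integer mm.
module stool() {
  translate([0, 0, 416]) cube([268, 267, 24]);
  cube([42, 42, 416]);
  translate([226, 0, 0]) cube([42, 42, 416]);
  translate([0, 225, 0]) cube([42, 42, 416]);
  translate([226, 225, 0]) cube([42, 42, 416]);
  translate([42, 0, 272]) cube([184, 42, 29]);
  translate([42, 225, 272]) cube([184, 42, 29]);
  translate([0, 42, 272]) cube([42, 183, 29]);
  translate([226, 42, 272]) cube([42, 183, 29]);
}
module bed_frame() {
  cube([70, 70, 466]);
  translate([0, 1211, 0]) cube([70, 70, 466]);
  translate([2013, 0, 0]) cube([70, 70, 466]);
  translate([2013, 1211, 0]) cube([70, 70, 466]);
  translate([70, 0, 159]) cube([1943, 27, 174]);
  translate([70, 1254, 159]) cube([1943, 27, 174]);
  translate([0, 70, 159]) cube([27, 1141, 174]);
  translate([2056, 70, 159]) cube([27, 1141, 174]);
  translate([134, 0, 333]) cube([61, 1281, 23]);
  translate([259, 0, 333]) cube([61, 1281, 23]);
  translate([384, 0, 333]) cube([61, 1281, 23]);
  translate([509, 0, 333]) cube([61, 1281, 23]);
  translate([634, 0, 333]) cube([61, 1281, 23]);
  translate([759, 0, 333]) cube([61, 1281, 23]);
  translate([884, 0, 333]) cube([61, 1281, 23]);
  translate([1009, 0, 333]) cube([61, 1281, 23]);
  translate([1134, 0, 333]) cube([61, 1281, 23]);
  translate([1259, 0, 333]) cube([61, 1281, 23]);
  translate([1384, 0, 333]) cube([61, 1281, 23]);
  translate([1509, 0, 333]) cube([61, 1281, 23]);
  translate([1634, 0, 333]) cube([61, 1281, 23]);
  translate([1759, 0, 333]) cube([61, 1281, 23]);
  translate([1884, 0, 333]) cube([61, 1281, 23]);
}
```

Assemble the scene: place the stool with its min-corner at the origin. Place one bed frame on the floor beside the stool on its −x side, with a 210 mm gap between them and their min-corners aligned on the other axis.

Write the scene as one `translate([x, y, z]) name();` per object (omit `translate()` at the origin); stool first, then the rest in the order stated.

stool();
translate([-2293, 0, 0]) bed_frame();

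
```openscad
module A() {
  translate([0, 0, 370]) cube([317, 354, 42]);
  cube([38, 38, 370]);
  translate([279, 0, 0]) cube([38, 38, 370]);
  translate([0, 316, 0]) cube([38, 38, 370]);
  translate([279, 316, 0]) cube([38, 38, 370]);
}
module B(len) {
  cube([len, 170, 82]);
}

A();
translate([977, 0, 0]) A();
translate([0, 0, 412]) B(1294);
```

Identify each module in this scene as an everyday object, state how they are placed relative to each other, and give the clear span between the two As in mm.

Second stool starts at x = 977; first ends at x = 317; clear span = 977 − 317 = 660 mm.

A is a stool. B is a beam. A beam spans the tops of two stools. The clear span between the two stools is 660 mm.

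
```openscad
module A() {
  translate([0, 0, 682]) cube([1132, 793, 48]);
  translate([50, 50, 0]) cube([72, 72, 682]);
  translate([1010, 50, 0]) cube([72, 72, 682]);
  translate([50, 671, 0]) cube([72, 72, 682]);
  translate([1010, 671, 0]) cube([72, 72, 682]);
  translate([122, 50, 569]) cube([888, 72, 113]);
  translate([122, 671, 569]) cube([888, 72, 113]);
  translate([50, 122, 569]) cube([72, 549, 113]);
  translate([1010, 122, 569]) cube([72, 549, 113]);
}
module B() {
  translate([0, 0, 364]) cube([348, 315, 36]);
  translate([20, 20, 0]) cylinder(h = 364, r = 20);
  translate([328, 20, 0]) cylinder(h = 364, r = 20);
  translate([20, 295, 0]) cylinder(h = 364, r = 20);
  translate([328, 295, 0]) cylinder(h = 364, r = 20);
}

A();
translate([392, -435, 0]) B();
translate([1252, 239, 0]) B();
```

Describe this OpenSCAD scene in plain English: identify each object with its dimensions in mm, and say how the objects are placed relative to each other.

A is a table with a 1132×793 mm rectangular top, 48 mm thick, top surface at z = 730 mm, supported by four 72×72 mm square legs, each inset 50 mm from the nearest pair of top edges, running from the floor. Four apron rails, 72 mm thick and 113 mm tall, run between adjacent legs with their top edges flush with the underside of the top and their outer faces flush with the legs' outer faces.

B is a four-legged stool. The seat is 348×315 mm, 36 mm thick, top at z = 400 mm. It stands on four round legs, each 40 mm in diameter, from z = 0 to the seat underside, each leg's axis is inset half a diameter from the nearest pair of seat edges (so the leg's bounding box is flush with the corner).

Two stools sit around the table at the −y, +x sides.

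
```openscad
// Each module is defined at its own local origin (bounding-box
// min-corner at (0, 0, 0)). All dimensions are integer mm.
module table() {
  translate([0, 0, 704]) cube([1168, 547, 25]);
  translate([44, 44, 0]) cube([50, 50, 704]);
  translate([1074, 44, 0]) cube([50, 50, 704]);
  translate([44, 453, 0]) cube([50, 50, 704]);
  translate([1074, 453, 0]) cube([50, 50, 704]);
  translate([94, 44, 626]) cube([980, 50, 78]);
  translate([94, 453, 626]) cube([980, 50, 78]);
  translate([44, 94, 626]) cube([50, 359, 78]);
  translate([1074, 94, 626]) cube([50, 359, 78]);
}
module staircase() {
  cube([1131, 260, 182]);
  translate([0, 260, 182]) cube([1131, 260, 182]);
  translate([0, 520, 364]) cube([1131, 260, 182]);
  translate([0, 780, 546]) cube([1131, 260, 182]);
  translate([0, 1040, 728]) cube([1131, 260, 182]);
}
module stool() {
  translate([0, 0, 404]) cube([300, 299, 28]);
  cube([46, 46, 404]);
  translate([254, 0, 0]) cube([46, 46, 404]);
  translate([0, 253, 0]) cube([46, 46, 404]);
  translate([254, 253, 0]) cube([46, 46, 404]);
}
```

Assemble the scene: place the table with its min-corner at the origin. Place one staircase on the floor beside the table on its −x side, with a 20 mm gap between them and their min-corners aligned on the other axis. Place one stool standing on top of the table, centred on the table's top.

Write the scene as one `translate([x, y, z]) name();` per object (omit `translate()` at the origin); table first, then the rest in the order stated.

table();
translate([-1151, 0, 0]) staircase();
translate([434, 124, 729]) stool();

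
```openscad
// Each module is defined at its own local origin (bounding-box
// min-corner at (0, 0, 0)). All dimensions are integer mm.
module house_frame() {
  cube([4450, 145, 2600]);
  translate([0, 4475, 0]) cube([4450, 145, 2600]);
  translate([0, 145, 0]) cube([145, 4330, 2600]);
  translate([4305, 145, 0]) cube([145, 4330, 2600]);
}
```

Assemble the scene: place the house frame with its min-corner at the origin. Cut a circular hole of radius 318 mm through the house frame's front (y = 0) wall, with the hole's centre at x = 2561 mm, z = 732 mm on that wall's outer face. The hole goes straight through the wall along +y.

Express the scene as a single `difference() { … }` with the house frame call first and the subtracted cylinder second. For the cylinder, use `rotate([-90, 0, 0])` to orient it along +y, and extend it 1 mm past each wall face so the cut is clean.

difference() {
  house_frame();
  translate([2561, -1, 732]) rotate([-90, 0, 0]) cylinder(h = 147, r = 318);
}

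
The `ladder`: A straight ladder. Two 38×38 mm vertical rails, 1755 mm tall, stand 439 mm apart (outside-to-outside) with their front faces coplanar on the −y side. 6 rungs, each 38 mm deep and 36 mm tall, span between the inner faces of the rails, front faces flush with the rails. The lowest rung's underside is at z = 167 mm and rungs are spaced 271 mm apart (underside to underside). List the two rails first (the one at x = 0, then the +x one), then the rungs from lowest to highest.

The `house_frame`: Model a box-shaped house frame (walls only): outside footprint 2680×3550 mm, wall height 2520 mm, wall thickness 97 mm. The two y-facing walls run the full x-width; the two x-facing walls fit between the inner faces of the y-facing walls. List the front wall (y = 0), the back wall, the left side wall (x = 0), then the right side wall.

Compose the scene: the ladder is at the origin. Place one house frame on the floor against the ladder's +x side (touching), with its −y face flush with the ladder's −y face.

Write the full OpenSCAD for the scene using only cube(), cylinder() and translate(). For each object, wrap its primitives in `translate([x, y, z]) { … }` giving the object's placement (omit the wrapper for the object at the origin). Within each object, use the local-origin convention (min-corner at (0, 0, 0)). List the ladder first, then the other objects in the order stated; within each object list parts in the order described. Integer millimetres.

cube([38, 38, 1755]);
translate([401, 0, 0]) cube([38, 38, 1755]);
translate([38, 0, 167]) cube([363, 38, 36]);
translate([38, 0, 438]) cube([363, 38, 36]);
translate([38, 0, 709]) cube([363, 38, 36]);
translate([38, 0, 980]) cube([363, 38, 36]);
translate([38, 0, 1251]) cube([363, 38, 36]);
translate([38, 0, 1522]) cube([363, 38, 36]);
translate([439, 0, 0]) {
  cube([2680, 97, 2520]);
  translate([0, 3453, 0]) cube([2680, 97, 2520]);
  translate([0, 97, 0]) cube([97, 3356, 2520]);
  translate([2583, 97, 0]) cube([97, 3356, 2520]);
}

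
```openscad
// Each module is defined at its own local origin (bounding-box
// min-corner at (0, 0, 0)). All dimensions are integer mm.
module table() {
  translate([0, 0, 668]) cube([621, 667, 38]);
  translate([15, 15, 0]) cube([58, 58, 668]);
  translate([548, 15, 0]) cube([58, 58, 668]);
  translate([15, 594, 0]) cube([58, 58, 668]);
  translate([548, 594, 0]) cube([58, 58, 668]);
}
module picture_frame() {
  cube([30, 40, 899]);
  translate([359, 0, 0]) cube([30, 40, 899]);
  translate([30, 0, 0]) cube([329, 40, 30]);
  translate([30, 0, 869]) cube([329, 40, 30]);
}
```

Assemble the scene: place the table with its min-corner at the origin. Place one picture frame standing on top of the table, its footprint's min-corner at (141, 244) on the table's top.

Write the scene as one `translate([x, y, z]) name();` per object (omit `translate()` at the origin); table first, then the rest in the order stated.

table();
translate([141, 244, 706]) picture_frame();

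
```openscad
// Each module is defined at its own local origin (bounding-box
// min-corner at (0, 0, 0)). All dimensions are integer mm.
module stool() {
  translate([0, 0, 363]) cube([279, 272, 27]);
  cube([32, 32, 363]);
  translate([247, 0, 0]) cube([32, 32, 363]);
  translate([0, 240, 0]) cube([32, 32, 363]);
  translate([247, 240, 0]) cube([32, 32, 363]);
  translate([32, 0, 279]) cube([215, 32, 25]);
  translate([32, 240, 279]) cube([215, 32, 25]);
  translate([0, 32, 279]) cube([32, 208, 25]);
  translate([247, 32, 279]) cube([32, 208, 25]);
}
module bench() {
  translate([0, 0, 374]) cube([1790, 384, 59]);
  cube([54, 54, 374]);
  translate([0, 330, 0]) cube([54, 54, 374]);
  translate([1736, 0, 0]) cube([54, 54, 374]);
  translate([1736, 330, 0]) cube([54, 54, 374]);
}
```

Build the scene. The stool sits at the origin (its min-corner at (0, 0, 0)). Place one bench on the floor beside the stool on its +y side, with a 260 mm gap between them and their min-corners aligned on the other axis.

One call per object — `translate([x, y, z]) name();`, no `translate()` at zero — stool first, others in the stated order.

stool();
translate([0, 532, 0]) bench();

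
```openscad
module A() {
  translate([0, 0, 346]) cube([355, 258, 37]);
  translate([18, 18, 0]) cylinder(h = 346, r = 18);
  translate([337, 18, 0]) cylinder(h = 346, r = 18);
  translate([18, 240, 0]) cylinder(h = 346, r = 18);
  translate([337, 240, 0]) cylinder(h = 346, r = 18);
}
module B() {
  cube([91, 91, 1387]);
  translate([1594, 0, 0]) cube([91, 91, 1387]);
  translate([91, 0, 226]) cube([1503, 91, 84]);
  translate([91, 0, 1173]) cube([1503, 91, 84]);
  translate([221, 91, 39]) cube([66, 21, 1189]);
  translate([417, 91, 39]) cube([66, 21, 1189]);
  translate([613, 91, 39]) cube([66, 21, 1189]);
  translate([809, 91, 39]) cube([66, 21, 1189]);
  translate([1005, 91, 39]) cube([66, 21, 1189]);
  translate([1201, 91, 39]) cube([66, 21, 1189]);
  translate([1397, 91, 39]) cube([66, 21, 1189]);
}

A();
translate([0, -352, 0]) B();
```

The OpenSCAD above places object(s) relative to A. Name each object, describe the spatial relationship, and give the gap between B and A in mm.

A is a stool. B is a fence section. The fence section is on the floor beside the stool on its −y side. The gap between the fence section and the stool is 240 mm.

The fence section's nearest face is 240 mm from the stool's −y face.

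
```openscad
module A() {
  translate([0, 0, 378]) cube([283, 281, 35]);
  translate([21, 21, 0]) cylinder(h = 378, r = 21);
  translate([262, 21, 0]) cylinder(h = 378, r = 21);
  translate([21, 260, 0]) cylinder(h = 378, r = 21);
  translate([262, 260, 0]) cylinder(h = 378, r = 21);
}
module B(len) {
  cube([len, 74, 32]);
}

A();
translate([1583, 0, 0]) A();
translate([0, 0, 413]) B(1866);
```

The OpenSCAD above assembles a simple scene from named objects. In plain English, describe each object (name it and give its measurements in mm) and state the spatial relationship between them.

A is a four-legged stool. The seat is 283×281 mm, 35 mm thick, top at z = 413 mm. It stands on four round legs, each 42 mm in diameter, from z = 0 to the seat underside, each leg's axis is inset half a diameter from the nearest pair of seat edges (so the leg's bounding box is flush with the corner).

B is a rectangular beam 1866 mm long (x), 74 mm deep (y), 32 mm thick (z).

The beam spans the tops of two stools placed 1300 mm apart, resting at z = 413 mm.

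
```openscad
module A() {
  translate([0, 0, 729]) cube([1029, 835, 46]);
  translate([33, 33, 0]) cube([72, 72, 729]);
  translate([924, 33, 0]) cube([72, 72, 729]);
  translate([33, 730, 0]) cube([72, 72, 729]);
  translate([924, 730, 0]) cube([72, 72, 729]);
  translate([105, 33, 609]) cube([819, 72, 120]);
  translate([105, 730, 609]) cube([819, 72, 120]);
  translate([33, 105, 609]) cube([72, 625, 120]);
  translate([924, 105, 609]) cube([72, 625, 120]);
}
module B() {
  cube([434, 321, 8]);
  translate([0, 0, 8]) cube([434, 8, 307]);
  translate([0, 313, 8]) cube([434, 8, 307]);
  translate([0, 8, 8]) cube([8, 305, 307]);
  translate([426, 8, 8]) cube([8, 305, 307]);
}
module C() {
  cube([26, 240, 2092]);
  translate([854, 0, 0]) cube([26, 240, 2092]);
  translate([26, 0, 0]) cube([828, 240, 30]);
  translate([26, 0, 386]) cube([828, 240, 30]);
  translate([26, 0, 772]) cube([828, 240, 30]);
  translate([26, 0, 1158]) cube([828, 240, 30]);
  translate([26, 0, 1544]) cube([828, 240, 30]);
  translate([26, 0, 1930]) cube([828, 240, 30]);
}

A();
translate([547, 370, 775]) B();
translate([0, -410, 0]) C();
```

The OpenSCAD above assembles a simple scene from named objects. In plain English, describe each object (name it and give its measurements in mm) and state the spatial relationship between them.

A is a rectangular dining table. The top is 1029×835×46 mm with its upper surface at z = 775 mm. It stands on four 72×72 mm square legs, each inset 33 mm from the nearest pair of top edges, running from the floor to the underside of the top. Four apron rails, 72 mm thick and 120 mm tall, run between adjacent legs with their top edges flush with the underside of the top and their outer faces flush with the legs' outer faces.

B is an open storage box with external size 434×321×315 mm and wall thickness 8 mm (the base is also 8 mm thick). The base covers the whole footprint; the four walls stand on the base, with the y-facing walls full-width and the x-facing walls fitting between their inner faces.

C is an open bookshelf. Two side panels, each 26 mm thick, 240 mm deep and 2092 mm tall, stand 880 mm apart (outside-to-outside). Between them sit 6 shelves, each 30 mm thick and 240 mm deep, spanning the full gap between the sides. The bottom shelf rests on the floor (its underside at z = 0) and the clear gap between one shelf's top and the next shelf's underside is 356 mm.

The open box is on top of the table. The bookshelf is on the floor beside the table on its −y side.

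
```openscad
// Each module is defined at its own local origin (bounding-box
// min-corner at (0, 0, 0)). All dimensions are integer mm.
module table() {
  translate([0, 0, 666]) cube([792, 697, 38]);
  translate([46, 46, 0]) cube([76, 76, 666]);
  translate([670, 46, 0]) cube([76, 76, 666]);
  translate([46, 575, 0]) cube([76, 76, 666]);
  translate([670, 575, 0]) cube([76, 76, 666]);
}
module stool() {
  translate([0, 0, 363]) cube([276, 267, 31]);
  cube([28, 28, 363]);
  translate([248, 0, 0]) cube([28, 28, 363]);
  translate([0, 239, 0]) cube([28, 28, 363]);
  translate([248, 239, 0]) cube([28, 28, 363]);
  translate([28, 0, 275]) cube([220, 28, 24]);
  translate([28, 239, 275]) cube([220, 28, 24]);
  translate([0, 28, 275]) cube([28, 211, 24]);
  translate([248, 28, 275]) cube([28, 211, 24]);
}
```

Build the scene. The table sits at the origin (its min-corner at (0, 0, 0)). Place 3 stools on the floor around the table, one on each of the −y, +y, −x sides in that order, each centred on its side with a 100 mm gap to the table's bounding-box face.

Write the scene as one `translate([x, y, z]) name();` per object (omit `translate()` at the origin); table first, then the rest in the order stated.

table();
translate([258, -367, 0]) stool();
translate([258, 797, 0]) stool();
translate([-376, 215, 0]) stool();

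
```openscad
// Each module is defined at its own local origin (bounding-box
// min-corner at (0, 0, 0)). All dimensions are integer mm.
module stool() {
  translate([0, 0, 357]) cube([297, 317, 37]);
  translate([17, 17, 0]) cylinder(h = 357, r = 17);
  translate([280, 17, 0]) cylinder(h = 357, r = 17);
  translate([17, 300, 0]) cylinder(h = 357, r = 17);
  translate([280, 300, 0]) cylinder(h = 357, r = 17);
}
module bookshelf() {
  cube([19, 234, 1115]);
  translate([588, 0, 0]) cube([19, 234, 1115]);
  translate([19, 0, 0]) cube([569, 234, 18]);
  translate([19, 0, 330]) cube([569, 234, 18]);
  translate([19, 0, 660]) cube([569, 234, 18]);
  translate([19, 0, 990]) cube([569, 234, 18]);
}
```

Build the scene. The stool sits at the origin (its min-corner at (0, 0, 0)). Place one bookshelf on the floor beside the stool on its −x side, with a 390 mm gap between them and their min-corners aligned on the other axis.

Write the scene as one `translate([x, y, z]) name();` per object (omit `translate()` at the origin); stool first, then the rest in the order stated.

stool();
translate([-997, 0, 0]) bookshelf();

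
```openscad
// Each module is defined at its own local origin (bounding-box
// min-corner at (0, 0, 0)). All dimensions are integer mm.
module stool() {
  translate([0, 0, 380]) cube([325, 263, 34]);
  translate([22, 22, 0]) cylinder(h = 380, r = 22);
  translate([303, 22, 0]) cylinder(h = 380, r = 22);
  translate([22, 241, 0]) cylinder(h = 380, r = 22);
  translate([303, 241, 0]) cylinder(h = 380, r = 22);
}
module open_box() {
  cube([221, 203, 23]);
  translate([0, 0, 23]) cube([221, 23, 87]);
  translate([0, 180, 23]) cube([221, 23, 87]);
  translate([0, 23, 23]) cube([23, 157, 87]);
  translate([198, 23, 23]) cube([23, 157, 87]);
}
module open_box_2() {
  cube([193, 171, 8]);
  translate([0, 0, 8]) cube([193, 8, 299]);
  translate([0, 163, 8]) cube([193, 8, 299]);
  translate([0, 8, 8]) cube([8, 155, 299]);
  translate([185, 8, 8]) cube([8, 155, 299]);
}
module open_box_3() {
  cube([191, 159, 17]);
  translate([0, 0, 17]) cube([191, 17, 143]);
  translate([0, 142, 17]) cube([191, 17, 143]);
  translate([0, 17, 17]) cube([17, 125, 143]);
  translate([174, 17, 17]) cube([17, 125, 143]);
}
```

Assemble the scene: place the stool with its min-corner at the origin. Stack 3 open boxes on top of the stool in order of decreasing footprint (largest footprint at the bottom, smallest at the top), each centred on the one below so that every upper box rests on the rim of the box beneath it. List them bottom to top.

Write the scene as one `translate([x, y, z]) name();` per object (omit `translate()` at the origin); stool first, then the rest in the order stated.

stool();
translate([52, 30, 414]) open_box();
translate([66, 46, 524]) open_box_2();
translate([67, 52, 831]) open_box_3();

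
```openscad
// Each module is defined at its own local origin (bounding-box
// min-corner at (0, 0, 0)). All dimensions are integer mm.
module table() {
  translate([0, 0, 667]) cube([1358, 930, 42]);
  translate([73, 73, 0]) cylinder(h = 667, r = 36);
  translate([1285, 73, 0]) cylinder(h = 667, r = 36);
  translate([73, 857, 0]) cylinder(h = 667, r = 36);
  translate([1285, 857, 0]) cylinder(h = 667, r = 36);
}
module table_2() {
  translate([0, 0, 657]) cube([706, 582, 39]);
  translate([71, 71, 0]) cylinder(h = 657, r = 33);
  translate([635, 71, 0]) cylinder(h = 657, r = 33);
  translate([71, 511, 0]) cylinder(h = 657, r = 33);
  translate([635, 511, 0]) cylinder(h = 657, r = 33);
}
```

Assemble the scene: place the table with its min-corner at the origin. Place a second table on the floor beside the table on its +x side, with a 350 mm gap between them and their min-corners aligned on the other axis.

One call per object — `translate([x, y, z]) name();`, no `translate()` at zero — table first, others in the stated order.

table();
translate([1708, 0, 0]) table_2();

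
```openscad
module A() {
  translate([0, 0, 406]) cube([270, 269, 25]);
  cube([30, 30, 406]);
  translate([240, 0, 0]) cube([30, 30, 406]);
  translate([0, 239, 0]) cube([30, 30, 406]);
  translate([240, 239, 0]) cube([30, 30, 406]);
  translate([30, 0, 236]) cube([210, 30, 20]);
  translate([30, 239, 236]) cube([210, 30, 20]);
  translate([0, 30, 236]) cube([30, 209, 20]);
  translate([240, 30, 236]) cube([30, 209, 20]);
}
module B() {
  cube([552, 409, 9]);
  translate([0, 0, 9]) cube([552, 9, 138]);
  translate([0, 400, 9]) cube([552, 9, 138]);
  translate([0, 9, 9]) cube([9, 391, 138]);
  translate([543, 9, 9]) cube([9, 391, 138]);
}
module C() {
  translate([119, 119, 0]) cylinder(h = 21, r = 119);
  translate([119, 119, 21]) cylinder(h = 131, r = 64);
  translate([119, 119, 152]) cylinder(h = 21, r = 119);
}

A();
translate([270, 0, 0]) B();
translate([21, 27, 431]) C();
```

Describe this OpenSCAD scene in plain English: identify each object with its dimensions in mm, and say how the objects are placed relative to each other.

A is a simple wooden stool: a rectangular seat 270 mm (x) by 269 mm (y), 25 mm thick, top face at z = 431 mm, on four square legs, each 30×30 mm in cross-section. The legs rest on z = 0, each flush with a corner of the seat. Four stretchers, 30 mm wide and 20 mm tall, connect adjacent legs with their undersides at z = 236 mm, each running between the inner faces of the legs it joins and aligned with the legs' outer faces on the other axis.

B is an open storage box with external size 552×409×147 mm and wall thickness 9 mm (the base is also 9 mm thick). The base covers the whole footprint; the four walls stand on the base, with the y-facing walls full-width and the x-facing walls fitting between their inner faces.

C is a spool: two coaxial disc flanges of radius 119 mm and thickness 21 mm, joined by a core cylinder of radius 64 mm and height 131 mm. The lower flange rests on z = 0 and the three cylinders share a vertical axis.

The open box is against the stool's +x side, with their −y faces flush. The spool is on top of the stool.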